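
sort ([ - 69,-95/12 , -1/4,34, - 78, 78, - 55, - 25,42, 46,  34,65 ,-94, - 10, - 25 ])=[ - 94,- 78, - 69, - 55,-25, - 25 , - 10, - 95/12, - 1/4,  34,34, 42,46, 65,  78 ] 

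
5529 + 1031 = 6560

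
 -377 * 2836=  - 1069172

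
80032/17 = 80032/17 = 4707.76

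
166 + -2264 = -2098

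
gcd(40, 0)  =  40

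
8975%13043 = 8975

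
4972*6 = 29832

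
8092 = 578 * 14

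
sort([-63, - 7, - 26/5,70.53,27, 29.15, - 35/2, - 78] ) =[ - 78, - 63, - 35/2, - 7, - 26/5,27,29.15,70.53 ]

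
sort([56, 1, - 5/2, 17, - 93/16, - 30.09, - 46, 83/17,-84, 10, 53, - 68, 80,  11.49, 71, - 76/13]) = [ - 84, - 68, - 46, - 30.09, - 76/13, -93/16,-5/2, 1,83/17,  10, 11.49,17,53,  56, 71,  80]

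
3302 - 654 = 2648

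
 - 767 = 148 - 915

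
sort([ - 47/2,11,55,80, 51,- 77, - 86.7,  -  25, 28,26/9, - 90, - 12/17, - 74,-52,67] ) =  [-90, - 86.7,-77, - 74,-52, - 25, - 47/2,- 12/17, 26/9,11,28,51,55, 67,80] 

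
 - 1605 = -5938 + 4333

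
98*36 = 3528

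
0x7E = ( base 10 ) 126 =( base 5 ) 1001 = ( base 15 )86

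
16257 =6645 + 9612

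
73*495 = 36135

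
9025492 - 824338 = 8201154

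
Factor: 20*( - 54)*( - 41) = 44280 = 2^3*3^3*5^1*41^1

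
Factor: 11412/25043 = 2^2*3^2*79^ ( - 1 )= 36/79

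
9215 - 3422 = 5793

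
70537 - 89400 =-18863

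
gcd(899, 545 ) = 1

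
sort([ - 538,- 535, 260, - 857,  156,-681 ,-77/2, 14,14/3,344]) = [  -  857,-681, - 538, - 535,  -  77/2,  14/3, 14 , 156,260,344]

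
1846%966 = 880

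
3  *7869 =23607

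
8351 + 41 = 8392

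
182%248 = 182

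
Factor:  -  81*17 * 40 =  - 2^3*3^4*5^1*17^1= - 55080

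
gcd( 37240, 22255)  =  5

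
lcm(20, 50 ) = 100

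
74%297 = 74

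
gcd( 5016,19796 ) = 4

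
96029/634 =96029/634 = 151.47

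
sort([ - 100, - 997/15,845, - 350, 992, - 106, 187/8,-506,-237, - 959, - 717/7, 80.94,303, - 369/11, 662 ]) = [ - 959, - 506, - 350, - 237, - 106, - 717/7, - 100 , - 997/15, - 369/11,  187/8,80.94,303,662,845,992] 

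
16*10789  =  172624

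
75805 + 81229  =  157034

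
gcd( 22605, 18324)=3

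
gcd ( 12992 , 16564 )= 4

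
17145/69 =5715/23 = 248.48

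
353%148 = 57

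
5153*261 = 1344933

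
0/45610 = 0 = 0.00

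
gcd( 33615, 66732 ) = 249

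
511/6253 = 511/6253 = 0.08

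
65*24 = 1560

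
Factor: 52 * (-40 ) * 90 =-187200 = - 2^6 * 3^2 *5^2*13^1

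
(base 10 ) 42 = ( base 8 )52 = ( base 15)2C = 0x2a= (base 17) 28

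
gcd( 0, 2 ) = 2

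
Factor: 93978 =2^1* 3^2*23^1*227^1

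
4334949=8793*493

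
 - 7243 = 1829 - 9072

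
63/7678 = 63/7678 = 0.01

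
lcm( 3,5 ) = 15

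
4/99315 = 4/99315 = 0.00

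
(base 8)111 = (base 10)73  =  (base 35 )23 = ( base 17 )45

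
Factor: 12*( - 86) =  - 1032= - 2^3*3^1*43^1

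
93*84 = 7812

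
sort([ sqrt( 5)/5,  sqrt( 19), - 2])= [-2, sqrt(5)/5, sqrt( 19)] 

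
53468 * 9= 481212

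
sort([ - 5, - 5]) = [ - 5, - 5 ] 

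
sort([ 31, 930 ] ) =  [ 31,930] 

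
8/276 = 2/69 = 0.03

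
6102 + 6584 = 12686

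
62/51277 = 62/51277 =0.00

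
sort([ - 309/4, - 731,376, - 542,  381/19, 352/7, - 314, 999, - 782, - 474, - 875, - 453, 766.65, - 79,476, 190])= [ - 875, - 782, - 731,- 542,-474,- 453, - 314, - 79, - 309/4,381/19, 352/7,190, 376,  476,766.65,999]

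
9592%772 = 328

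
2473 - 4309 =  - 1836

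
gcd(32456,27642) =2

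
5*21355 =106775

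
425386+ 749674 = 1175060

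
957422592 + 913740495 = 1871163087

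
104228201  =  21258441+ 82969760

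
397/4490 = 397/4490 = 0.09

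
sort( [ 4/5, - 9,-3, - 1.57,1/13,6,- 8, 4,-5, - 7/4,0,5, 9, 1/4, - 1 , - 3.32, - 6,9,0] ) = [ - 9, - 8, - 6,-5,  -  3.32, - 3,-7/4, -1.57, - 1,0,0,1/13, 1/4 , 4/5,4, 5,6,9, 9 ]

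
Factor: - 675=  -  3^3 * 5^2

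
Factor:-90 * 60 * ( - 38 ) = 205200 = 2^4 * 3^3*5^2*19^1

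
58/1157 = 58/1157 = 0.05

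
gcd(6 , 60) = 6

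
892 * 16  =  14272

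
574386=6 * 95731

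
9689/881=10+879/881 =11.00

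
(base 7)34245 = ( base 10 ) 8706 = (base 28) b2q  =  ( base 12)5056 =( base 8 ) 21002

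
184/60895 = 184/60895= 0.00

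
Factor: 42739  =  79^1 * 541^1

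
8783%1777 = 1675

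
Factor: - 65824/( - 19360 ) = 17/5 = 5^(  -  1 )*17^1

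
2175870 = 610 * 3567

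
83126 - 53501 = 29625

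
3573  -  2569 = 1004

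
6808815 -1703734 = 5105081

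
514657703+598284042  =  1112941745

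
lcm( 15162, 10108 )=30324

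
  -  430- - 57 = -373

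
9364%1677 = 979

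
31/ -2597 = - 1 + 2566/2597 = - 0.01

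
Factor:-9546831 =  - 3^2 * 7^1*151537^1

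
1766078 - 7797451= - 6031373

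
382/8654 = 191/4327 = 0.04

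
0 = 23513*0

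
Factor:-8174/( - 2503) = 2^1 * 61^1 * 67^1*2503^( - 1 )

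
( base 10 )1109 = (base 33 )10K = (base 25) 1J9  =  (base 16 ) 455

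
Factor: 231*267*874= 2^1*3^2*7^1*11^1 *19^1*23^1  *  89^1 = 53905698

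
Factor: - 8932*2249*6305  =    -  2^2 * 5^1*7^1*11^1*13^2*29^1*97^1*173^1= - 126655268740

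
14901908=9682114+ 5219794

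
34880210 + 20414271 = 55294481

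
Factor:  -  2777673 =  - 3^1*925891^1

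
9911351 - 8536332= 1375019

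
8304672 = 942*8816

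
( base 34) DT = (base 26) i3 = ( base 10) 471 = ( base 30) FL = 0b111010111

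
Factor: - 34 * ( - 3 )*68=6936 = 2^3*3^1*17^2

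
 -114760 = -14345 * 8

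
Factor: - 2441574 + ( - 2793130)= - 2^4*53^1 *6173^1 = -5234704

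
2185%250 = 185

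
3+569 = 572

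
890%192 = 122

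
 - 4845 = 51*( - 95 )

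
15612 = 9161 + 6451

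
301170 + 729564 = 1030734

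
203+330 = 533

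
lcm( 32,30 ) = 480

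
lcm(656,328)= 656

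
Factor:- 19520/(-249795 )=64/819 = 2^6 *3^( - 2 )*7^(- 1 )*13^(-1)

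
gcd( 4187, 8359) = 1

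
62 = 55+7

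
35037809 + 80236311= 115274120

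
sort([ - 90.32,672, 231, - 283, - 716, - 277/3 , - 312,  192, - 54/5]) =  [- 716, - 312, - 283, - 277/3, - 90.32, - 54/5, 192,231,672 ]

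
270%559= 270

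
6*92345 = 554070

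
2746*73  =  200458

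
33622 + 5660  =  39282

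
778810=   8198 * 95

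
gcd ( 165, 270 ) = 15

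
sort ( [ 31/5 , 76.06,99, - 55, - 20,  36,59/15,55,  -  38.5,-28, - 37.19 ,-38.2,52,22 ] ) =[ - 55,  -  38.5,-38.2, - 37.19, - 28,-20,59/15,31/5 , 22,36,52 , 55,  76.06,99 ]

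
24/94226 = 12/47113 = 0.00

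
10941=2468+8473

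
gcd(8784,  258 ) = 6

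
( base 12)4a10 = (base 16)20ac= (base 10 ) 8364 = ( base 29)9RC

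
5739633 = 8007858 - 2268225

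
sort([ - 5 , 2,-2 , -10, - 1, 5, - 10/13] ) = [ - 10 , - 5 ,-2 ,-1, - 10/13,2,  5]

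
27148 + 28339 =55487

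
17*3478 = 59126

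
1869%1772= 97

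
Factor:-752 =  - 2^4*47^1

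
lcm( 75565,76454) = 6498590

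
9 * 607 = 5463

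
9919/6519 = 1 + 3400/6519 = 1.52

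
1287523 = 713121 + 574402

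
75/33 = 2 + 3/11=2.27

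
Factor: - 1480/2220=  - 2^1*3^( - 1) = -  2/3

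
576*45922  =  26451072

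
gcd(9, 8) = 1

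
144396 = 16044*9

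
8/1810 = 4/905 = 0.00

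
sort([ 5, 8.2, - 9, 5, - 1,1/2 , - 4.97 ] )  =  [ - 9,-4.97, - 1,1/2,5,5,8.2 ]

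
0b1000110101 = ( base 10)565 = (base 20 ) 185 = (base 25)MF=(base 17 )1g4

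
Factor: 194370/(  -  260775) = -2^1*3^( - 1) * 5^(-1) * 11^1*31^1*61^(-1) = -682/915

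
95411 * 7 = 667877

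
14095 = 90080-75985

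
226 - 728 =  - 502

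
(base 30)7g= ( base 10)226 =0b11100010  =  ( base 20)B6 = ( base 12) 16a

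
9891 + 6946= 16837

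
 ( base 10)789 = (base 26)149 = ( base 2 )1100010101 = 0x315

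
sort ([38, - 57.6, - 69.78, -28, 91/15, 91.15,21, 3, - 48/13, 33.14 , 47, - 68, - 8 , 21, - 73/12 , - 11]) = [ - 69.78,-68, - 57.6  , - 28, - 11,-8, - 73/12, - 48/13,3 , 91/15,21 , 21, 33.14, 38,  47,91.15] 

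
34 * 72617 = 2468978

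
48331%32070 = 16261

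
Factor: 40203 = 3^3*1489^1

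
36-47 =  - 11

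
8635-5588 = 3047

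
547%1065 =547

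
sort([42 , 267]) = [42, 267]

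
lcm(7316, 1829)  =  7316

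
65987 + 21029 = 87016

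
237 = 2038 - 1801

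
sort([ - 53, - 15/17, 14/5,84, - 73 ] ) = [ - 73, - 53, - 15/17, 14/5,84] 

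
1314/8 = 657/4 = 164.25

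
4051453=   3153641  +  897812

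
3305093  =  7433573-4128480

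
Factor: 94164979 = 94164979^1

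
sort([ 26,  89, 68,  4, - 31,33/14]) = [- 31,33/14, 4,  26,68,89]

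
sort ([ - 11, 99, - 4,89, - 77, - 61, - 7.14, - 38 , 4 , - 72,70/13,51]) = [-77, - 72, - 61, - 38, - 11,-7.14, - 4,4, 70/13,51,89 , 99]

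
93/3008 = 93/3008 = 0.03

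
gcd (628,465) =1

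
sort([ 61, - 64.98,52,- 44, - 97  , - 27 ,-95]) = [ - 97, - 95, - 64.98, - 44, - 27,52,61 ] 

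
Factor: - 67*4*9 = - 2^2*3^2*67^1 = - 2412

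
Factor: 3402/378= 3^2 = 9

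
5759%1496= 1271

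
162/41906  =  81/20953=0.00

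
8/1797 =8/1797 = 0.00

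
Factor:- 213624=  - 2^3*3^3*23^1*43^1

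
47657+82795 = 130452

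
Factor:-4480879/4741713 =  - 3^( - 3)*13^1*61^( - 1)*2879^( - 1)*344683^1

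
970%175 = 95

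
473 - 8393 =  - 7920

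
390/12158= 195/6079=0.03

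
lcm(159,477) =477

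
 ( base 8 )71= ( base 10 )57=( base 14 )41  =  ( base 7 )111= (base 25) 27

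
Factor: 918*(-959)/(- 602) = 3^3*17^1*43^(- 1)*137^1=62883/43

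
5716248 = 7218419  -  1502171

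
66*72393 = 4777938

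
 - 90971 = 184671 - 275642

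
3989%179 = 51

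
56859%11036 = 1679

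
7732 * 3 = 23196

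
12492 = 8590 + 3902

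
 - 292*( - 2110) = 616120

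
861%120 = 21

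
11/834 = 11/834 = 0.01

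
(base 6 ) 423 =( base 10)159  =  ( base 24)6f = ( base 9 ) 186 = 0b10011111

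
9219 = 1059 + 8160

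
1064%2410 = 1064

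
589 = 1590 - 1001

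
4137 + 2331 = 6468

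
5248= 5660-412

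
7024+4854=11878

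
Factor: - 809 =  - 809^1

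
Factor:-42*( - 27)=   1134 =2^1*3^4*7^1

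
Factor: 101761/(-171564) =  - 2^ ( - 2) * 3^( - 1)*11^2*17^( - 1 ) = -121/204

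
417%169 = 79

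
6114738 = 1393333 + 4721405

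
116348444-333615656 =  - 217267212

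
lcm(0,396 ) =0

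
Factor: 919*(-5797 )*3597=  - 3^1  *11^2  *17^1 * 31^1*  109^1*919^1 = - 19162812471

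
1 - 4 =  - 3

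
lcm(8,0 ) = 0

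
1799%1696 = 103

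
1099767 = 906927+192840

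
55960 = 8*6995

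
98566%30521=7003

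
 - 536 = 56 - 592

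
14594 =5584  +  9010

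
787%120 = 67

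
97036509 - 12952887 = 84083622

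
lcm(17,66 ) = 1122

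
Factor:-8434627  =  -1229^1*6863^1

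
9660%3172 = 144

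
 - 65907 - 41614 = -107521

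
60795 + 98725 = 159520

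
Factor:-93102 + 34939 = -7^2*1187^1=- 58163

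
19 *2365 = 44935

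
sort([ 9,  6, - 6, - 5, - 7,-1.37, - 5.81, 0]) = [ -7, - 6,-5.81, - 5,-1.37,0,6, 9]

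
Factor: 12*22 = 2^3*3^1 * 11^1= 264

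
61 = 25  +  36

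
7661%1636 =1117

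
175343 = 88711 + 86632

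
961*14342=13782662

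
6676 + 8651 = 15327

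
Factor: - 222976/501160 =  - 416/935  =  - 2^5*5^( - 1 )*11^(-1)* 13^1*17^( - 1)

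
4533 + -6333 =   -  1800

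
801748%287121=227506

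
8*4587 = 36696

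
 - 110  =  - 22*5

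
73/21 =73/21  =  3.48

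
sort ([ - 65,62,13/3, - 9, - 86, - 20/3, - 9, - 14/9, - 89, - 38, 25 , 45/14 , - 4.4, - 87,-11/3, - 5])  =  [-89, - 87, - 86, - 65,  -  38,-9, - 9, - 20/3, - 5 ,-4.4, - 11/3, - 14/9, 45/14 , 13/3,25,62 ]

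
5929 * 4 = 23716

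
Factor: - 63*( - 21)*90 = 119070= 2^1 * 3^5 * 5^1*7^2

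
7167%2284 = 315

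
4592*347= 1593424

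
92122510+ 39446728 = 131569238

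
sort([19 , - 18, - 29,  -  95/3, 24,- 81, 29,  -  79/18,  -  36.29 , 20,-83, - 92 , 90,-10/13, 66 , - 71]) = [ - 92, - 83, - 81, - 71, - 36.29,-95/3, - 29 ,  -  18, - 79/18, - 10/13 , 19,20, 24, 29, 66, 90 ] 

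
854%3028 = 854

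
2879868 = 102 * 28234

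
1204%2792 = 1204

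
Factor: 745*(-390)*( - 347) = 2^1*3^1 *5^2 *13^1 * 149^1*347^1 = 100820850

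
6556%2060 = 376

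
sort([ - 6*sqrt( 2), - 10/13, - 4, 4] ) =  [ - 6*sqrt(2 ), - 4 , - 10/13,4 ]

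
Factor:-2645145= - 3^2*5^1*43^1* 1367^1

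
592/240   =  2+7/15 = 2.47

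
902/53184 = 451/26592 = 0.02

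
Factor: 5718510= 2^1 * 3^2*  5^1*7^1*29^1*313^1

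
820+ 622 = 1442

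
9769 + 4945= 14714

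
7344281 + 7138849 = 14483130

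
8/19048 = 1/2381= 0.00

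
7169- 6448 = 721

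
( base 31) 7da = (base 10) 7140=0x1BE4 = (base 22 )EGC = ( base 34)660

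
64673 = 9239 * 7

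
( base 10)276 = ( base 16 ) 114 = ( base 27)A6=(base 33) 8C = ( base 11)231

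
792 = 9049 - 8257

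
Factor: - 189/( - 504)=2^(  -  3)* 3^1 = 3/8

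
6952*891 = 6194232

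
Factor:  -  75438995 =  - 5^1*  47^1 * 321017^1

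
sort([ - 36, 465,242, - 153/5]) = [  -  36 , - 153/5, 242, 465 ]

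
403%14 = 11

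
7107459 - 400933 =6706526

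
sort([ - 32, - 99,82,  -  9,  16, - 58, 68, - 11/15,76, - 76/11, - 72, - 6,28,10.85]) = [ - 99, - 72, - 58, - 32 , - 9, - 76/11, - 6, - 11/15,  10.85, 16,28,68,76, 82]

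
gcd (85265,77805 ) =5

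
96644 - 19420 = 77224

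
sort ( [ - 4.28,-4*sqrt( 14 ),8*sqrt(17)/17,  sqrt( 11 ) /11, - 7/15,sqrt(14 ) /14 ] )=[ - 4 * sqrt(14 ), - 4.28,-7/15 , sqrt(14)/14,sqrt(11 )/11 , 8 * sqrt(17) /17]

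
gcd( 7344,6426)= 918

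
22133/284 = 22133/284 = 77.93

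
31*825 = 25575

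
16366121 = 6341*2581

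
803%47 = 4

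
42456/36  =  3538/3=1179.33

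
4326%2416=1910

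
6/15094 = 3/7547 = 0.00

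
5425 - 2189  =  3236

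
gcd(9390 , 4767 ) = 3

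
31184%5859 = 1889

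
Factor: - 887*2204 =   -  1954948 = - 2^2 * 19^1*29^1*887^1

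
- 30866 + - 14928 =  - 45794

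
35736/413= 35736/413 = 86.53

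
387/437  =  387/437   =  0.89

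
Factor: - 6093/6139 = -3^2*7^ ( - 1)*677^1*877^(-1 )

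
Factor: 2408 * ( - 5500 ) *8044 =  - 106534736000 = -  2^7 * 5^3*7^1*11^1 * 43^1*2011^1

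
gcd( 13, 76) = 1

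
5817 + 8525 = 14342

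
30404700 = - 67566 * (-450) 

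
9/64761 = 3/21587=0.00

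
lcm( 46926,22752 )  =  750816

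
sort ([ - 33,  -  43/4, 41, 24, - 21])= [ - 33, - 21,- 43/4, 24,  41 ] 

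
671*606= 406626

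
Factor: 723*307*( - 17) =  -3773337 = - 3^1*17^1 * 241^1*307^1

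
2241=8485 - 6244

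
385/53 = 7+14/53 = 7.26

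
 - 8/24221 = - 8/24221 = - 0.00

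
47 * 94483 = 4440701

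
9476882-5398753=4078129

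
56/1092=2/39 = 0.05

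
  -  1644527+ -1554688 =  - 3199215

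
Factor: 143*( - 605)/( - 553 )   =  5^1* 7^(-1)  *11^3 * 13^1*79^( - 1)  =  86515/553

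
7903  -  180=7723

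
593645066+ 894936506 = 1488581572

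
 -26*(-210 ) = 5460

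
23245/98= 23245/98 = 237.19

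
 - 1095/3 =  - 365 = - 365.00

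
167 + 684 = 851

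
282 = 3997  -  3715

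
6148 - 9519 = -3371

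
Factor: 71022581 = 7^1*31^1*137^1*2389^1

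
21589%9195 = 3199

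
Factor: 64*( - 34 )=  - 2^7*17^1 =- 2176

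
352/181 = 1+171/181 = 1.94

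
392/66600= 49/8325  =  0.01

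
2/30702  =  1/15351 = 0.00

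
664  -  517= 147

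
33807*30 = 1014210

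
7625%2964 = 1697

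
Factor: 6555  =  3^1*5^1*19^1*23^1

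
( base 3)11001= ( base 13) 85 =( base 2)1101101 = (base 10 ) 109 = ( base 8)155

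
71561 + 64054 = 135615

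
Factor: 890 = 2^1*5^1*89^1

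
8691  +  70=8761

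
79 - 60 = 19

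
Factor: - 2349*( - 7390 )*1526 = 2^2*3^4*5^1 * 7^1* 29^1*109^1 * 739^1 = 26490001860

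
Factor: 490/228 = 245/114 = 2^ (-1)* 3^( - 1 )* 5^1 * 7^2*19^(-1)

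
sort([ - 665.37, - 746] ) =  [ - 746, - 665.37] 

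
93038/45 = 93038/45= 2067.51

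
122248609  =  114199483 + 8049126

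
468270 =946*495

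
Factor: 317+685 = 1002 = 2^1*3^1*167^1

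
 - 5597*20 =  - 111940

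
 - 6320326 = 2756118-9076444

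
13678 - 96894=-83216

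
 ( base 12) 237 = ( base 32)AB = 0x14b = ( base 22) f1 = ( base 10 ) 331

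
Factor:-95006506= - 2^1*7^1*17^1*31^1*79^1*163^1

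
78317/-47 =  - 78317/47 = - 1666.32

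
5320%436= 88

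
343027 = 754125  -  411098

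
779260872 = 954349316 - 175088444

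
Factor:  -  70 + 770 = 700 =2^2*5^2*7^1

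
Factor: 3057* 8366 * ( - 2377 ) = -60791446974 = - 2^1*3^1 * 47^1*89^1*1019^1 * 2377^1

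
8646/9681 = 2882/3227 = 0.89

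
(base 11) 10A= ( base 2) 10000011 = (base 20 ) 6B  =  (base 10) 131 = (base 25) 56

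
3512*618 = 2170416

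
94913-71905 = 23008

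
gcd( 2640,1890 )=30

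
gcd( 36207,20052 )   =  9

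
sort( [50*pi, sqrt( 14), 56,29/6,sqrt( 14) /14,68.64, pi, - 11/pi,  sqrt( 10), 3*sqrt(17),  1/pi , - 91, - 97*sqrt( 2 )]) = [ - 97*sqrt(2 ), - 91, - 11/pi,sqrt(14 )/14 , 1/pi, pi, sqrt( 10 ),sqrt( 14),  29/6,3*sqrt( 17),56, 68.64, 50*pi]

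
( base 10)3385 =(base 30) 3mp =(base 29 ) 40l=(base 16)d39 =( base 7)12604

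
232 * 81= 18792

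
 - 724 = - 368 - 356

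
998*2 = 1996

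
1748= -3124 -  - 4872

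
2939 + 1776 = 4715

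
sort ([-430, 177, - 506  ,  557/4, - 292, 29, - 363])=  [ - 506, - 430, - 363 , - 292 , 29, 557/4, 177 ]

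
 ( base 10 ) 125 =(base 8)175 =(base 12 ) A5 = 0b1111101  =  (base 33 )3q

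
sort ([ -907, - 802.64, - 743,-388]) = [ - 907, - 802.64  , - 743,  -  388]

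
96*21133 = 2028768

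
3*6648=19944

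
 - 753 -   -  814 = 61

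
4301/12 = 358 + 5/12 = 358.42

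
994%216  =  130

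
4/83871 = 4/83871  =  0.00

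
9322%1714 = 752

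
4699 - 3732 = 967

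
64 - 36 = 28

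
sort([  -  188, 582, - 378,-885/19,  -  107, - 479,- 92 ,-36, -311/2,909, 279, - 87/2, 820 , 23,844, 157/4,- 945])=[-945, - 479,-378, -188,  -  311/2, - 107, -92, - 885/19,-87/2, - 36,23,157/4,279, 582,820,844,909 ]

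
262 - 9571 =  - 9309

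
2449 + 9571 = 12020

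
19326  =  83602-64276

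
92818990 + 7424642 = 100243632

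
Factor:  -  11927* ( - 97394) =2^1*11^1*19^1*233^1*11927^1 = 1161618238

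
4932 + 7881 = 12813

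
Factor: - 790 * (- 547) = 2^1*5^1*79^1*547^1 = 432130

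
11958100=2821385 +9136715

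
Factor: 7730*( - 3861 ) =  - 29845530= - 2^1*3^3*5^1*11^1*13^1 * 773^1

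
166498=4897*34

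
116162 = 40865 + 75297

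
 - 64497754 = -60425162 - 4072592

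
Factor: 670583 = 670583^1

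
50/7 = 50/7 = 7.14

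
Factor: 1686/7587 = 2/9 = 2^1*3^( - 2)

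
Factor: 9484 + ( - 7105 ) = 2379 = 3^1*13^1*61^1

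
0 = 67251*0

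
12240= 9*1360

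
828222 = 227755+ 600467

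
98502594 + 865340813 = 963843407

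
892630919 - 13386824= 879244095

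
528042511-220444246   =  307598265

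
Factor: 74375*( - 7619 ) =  -5^4*7^1*17^1* 19^1*401^1 = -566663125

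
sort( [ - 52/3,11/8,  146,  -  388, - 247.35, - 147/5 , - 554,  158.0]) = [ - 554,-388,-247.35,-147/5 , - 52/3,11/8,146,158.0]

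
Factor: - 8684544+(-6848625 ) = - 3^1 * 5177723^1 = - 15533169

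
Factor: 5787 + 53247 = 59034=2^1* 3^1*9839^1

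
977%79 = 29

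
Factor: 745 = 5^1*149^1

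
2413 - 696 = 1717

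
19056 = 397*48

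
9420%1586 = 1490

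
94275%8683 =7445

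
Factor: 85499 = 193^1*443^1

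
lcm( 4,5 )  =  20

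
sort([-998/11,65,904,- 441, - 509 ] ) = [ - 509, - 441, - 998/11,65,904 ] 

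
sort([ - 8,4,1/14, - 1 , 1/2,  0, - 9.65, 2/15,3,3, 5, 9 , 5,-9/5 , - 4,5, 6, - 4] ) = [ - 9.65,-8,  -  4, - 4, - 9/5, - 1, 0, 1/14,2/15 , 1/2, 3, 3, 4, 5,5,5, 6 , 9 ] 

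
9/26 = 9/26 = 0.35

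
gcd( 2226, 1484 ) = 742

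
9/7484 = 9/7484 = 0.00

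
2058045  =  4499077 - 2441032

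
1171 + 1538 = 2709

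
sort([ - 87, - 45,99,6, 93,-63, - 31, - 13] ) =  [ - 87, - 63, - 45, - 31 , - 13,  6,93, 99 ]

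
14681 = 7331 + 7350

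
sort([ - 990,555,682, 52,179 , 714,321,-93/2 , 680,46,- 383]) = [ - 990 , - 383, - 93/2,  46,  52,  179, 321,555, 680 , 682,714 ]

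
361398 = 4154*87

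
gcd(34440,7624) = 8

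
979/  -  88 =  - 89/8 = -11.12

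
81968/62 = 40984/31 = 1322.06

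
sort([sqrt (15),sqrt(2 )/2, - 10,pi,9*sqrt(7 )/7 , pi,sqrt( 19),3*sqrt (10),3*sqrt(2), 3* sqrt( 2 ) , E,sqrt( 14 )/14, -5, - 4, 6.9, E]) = [ - 10, - 5,-4,sqrt(14)/14,sqrt(2) /2,E, E,pi, pi,9*sqrt(7)/7,  sqrt(15),3*sqrt (2 ), 3*sqrt(2 ),sqrt(19 ),6.9,3*sqrt(10) ] 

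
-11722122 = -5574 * 2103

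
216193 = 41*5273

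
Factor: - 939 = -3^1*313^1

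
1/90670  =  1/90670 = 0.00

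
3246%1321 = 604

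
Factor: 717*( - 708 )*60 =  - 30458160 = - 2^4*3^3* 5^1 *59^1*239^1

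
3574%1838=1736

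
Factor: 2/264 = 2^( - 2) * 3^(-1) * 11^ ( - 1) = 1/132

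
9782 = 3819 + 5963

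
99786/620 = 160+293/310  =  160.95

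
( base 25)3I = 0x5d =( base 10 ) 93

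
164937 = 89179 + 75758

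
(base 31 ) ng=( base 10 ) 729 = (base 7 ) 2061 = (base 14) 3a1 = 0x2D9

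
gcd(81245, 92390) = 5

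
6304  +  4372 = 10676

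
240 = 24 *10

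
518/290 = 259/145=1.79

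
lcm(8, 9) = 72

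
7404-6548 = 856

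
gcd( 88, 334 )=2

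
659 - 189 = 470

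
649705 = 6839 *95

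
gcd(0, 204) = 204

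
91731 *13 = 1192503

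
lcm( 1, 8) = 8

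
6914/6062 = 1 + 426/3031 = 1.14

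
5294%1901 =1492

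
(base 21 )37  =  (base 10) 70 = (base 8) 106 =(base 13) 55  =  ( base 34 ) 22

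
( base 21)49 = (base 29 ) 36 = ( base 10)93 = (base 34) 2p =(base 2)1011101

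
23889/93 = 256 + 27/31 = 256.87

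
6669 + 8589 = 15258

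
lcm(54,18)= 54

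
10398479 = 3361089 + 7037390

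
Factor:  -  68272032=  - 2^5 * 3^1*29^1*137^1*179^1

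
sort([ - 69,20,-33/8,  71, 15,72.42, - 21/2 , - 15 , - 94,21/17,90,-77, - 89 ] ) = [ - 94, - 89, - 77, - 69, - 15, - 21/2,- 33/8,  21/17,15,20, 71,72.42, 90] 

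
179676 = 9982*18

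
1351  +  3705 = 5056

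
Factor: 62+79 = 3^1*47^1= 141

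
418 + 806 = 1224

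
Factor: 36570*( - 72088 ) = - 2^4*3^1*5^1*23^1*53^1*9011^1 =-2636258160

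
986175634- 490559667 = 495615967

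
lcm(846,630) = 29610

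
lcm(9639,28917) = 28917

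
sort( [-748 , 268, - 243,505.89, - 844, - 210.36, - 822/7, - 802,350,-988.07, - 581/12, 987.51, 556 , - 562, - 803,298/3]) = [-988.07, - 844, - 803, - 802, - 748, - 562,-243,  -  210.36,-822/7 ,  -  581/12, 298/3,268, 350,505.89,556,987.51 ]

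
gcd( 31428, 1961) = 1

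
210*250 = 52500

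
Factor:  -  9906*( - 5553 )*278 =15292229004= 2^2*3^3*13^1*127^1*139^1* 617^1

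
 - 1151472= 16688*( - 69 ) 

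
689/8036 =689/8036 = 0.09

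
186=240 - 54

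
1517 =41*37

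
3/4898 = 3/4898 = 0.00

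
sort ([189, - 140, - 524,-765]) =[ - 765,-524, - 140,189]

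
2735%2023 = 712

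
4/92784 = 1/23196 = 0.00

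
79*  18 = 1422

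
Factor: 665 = 5^1*7^1 * 19^1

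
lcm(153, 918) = 918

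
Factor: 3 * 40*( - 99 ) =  - 11880= -  2^3*3^3 * 5^1 * 11^1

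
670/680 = 67/68 = 0.99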